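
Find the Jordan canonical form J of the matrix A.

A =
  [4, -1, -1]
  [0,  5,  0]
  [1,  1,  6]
J_2(5) ⊕ J_1(5)

The characteristic polynomial is
  det(x·I − A) = x^3 - 15*x^2 + 75*x - 125 = (x - 5)^3

Eigenvalues and multiplicities (the geometric multiplicity of λ is n − rank(A − λI), which equals the number of Jordan blocks for λ):
  λ = 5: algebraic multiplicity = 3, geometric multiplicity = 2

Determining the block sizes for each eigenvalue:
  λ = 5: 2 blocks summing to 3 forces exactly one block of size 2 and the rest size 1 → block sizes [2, 1]

Assembling the blocks gives a Jordan form
J =
  [5, 1, 0]
  [0, 5, 0]
  [0, 0, 5]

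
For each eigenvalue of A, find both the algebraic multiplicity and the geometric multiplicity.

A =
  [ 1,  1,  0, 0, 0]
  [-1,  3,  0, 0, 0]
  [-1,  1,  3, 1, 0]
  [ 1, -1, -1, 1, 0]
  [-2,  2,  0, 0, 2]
λ = 2: alg = 5, geom = 3

Step 1 — factor the characteristic polynomial to read off the algebraic multiplicities:
  χ_A(x) = (x - 2)^5

Step 2 — compute geometric multiplicities via the rank-nullity identity g(λ) = n − rank(A − λI):
  rank(A − (2)·I) = 2, so dim ker(A − (2)·I) = n − 2 = 3

Summary:
  λ = 2: algebraic multiplicity = 5, geometric multiplicity = 3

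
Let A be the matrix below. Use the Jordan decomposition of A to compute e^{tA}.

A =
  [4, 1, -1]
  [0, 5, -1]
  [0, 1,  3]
e^{tA} =
  [exp(4*t), t*exp(4*t), -t*exp(4*t)]
  [0, t*exp(4*t) + exp(4*t), -t*exp(4*t)]
  [0, t*exp(4*t), -t*exp(4*t) + exp(4*t)]

Strategy: write A = P · J · P⁻¹ where J is a Jordan canonical form, so e^{tA} = P · e^{tJ} · P⁻¹, and e^{tJ} can be computed block-by-block.

A has Jordan form
J =
  [4, 1, 0]
  [0, 4, 0]
  [0, 0, 4]
(up to reordering of blocks).

Per-block formulas:
  For a 1×1 block at λ = 4: exp(t · [4]) = [e^(4t)].
  For a 2×2 Jordan block J_2(4): exp(t · J_2(4)) = e^(4t)·(I + t·N), where N is the 2×2 nilpotent shift.

After assembling e^{tJ} and conjugating by P, we get:

e^{tA} =
  [exp(4*t), t*exp(4*t), -t*exp(4*t)]
  [0, t*exp(4*t) + exp(4*t), -t*exp(4*t)]
  [0, t*exp(4*t), -t*exp(4*t) + exp(4*t)]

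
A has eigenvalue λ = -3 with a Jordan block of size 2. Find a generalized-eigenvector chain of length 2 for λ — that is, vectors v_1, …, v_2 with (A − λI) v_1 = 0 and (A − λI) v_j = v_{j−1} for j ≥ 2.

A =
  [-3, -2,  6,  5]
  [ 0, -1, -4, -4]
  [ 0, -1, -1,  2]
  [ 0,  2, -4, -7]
A Jordan chain for λ = -3 of length 2:
v_1 = (-2, 2, -1, 2)ᵀ
v_2 = (0, 1, 0, 0)ᵀ

Let N = A − (-3)·I. We want v_2 with N^2 v_2 = 0 but N^1 v_2 ≠ 0; then v_{j-1} := N · v_j for j = 2, …, 2.

Pick v_2 = (0, 1, 0, 0)ᵀ.
Then v_1 = N · v_2 = (-2, 2, -1, 2)ᵀ.

Sanity check: (A − (-3)·I) v_1 = (0, 0, 0, 0)ᵀ = 0. ✓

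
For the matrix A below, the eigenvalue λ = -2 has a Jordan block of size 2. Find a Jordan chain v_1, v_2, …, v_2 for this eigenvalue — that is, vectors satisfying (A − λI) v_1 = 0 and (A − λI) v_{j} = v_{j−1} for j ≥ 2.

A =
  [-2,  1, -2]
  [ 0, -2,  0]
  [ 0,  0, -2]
A Jordan chain for λ = -2 of length 2:
v_1 = (1, 0, 0)ᵀ
v_2 = (0, 1, 0)ᵀ

Let N = A − (-2)·I. We want v_2 with N^2 v_2 = 0 but N^1 v_2 ≠ 0; then v_{j-1} := N · v_j for j = 2, …, 2.

Pick v_2 = (0, 1, 0)ᵀ.
Then v_1 = N · v_2 = (1, 0, 0)ᵀ.

Sanity check: (A − (-2)·I) v_1 = (0, 0, 0)ᵀ = 0. ✓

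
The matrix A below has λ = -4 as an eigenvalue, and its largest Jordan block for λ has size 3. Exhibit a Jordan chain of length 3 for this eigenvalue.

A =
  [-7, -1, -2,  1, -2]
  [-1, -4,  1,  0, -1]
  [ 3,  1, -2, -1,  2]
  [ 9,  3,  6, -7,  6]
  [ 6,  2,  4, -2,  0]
A Jordan chain for λ = -4 of length 3:
v_1 = (1, 0, -1, -3, -2)ᵀ
v_2 = (-3, -1, 3, 9, 6)ᵀ
v_3 = (1, 0, 0, 0, 0)ᵀ

Let N = A − (-4)·I. We want v_3 with N^3 v_3 = 0 but N^2 v_3 ≠ 0; then v_{j-1} := N · v_j for j = 3, …, 2.

Pick v_3 = (1, 0, 0, 0, 0)ᵀ.
Then v_2 = N · v_3 = (-3, -1, 3, 9, 6)ᵀ.
Then v_1 = N · v_2 = (1, 0, -1, -3, -2)ᵀ.

Sanity check: (A − (-4)·I) v_1 = (0, 0, 0, 0, 0)ᵀ = 0. ✓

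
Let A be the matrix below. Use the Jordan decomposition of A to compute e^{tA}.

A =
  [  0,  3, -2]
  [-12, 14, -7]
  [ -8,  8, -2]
e^{tA} =
  [-2*t^2*exp(4*t) - 4*t*exp(4*t) + exp(4*t), t^2*exp(4*t) + 3*t*exp(4*t), -t^2*exp(4*t)/2 - 2*t*exp(4*t)]
  [-8*t^2*exp(4*t) - 12*t*exp(4*t), 4*t^2*exp(4*t) + 10*t*exp(4*t) + exp(4*t), -2*t^2*exp(4*t) - 7*t*exp(4*t)]
  [-8*t^2*exp(4*t) - 8*t*exp(4*t), 4*t^2*exp(4*t) + 8*t*exp(4*t), -2*t^2*exp(4*t) - 6*t*exp(4*t) + exp(4*t)]

Strategy: write A = P · J · P⁻¹ where J is a Jordan canonical form, so e^{tA} = P · e^{tJ} · P⁻¹, and e^{tJ} can be computed block-by-block.

A has Jordan form
J =
  [4, 1, 0]
  [0, 4, 1]
  [0, 0, 4]
(up to reordering of blocks).

Per-block formulas:
  For a 3×3 Jordan block J_3(4): exp(t · J_3(4)) = e^(4t)·(I + t·N + (t^2/2)·N^2), where N is the 3×3 nilpotent shift.

After assembling e^{tJ} and conjugating by P, we get:

e^{tA} =
  [-2*t^2*exp(4*t) - 4*t*exp(4*t) + exp(4*t), t^2*exp(4*t) + 3*t*exp(4*t), -t^2*exp(4*t)/2 - 2*t*exp(4*t)]
  [-8*t^2*exp(4*t) - 12*t*exp(4*t), 4*t^2*exp(4*t) + 10*t*exp(4*t) + exp(4*t), -2*t^2*exp(4*t) - 7*t*exp(4*t)]
  [-8*t^2*exp(4*t) - 8*t*exp(4*t), 4*t^2*exp(4*t) + 8*t*exp(4*t), -2*t^2*exp(4*t) - 6*t*exp(4*t) + exp(4*t)]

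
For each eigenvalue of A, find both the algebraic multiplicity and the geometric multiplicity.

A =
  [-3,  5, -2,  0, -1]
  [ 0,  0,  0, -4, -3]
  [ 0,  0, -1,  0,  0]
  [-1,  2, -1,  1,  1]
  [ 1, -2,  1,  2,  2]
λ = -1: alg = 4, geom = 2; λ = 3: alg = 1, geom = 1

Step 1 — factor the characteristic polynomial to read off the algebraic multiplicities:
  χ_A(x) = (x - 3)*(x + 1)^4

Step 2 — compute geometric multiplicities via the rank-nullity identity g(λ) = n − rank(A − λI):
  rank(A − (-1)·I) = 3, so dim ker(A − (-1)·I) = n − 3 = 2
  rank(A − (3)·I) = 4, so dim ker(A − (3)·I) = n − 4 = 1

Summary:
  λ = -1: algebraic multiplicity = 4, geometric multiplicity = 2
  λ = 3: algebraic multiplicity = 1, geometric multiplicity = 1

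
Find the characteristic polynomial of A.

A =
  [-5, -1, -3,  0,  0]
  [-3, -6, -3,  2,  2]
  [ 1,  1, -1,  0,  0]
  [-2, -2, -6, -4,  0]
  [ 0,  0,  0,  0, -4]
x^5 + 20*x^4 + 160*x^3 + 640*x^2 + 1280*x + 1024

Expanding det(x·I − A) (e.g. by cofactor expansion or by noting that A is similar to its Jordan form J, which has the same characteristic polynomial as A) gives
  χ_A(x) = x^5 + 20*x^4 + 160*x^3 + 640*x^2 + 1280*x + 1024
which factors as (x + 4)^5. The eigenvalues (with algebraic multiplicities) are λ = -4 with multiplicity 5.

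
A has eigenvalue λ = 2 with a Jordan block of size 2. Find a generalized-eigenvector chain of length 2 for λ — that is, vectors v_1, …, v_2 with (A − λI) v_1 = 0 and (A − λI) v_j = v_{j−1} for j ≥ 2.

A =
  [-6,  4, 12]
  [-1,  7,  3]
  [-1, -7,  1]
A Jordan chain for λ = 2 of length 2:
v_1 = (-12, 3, -9)ᵀ
v_2 = (2, 1, 0)ᵀ

Let N = A − (2)·I. We want v_2 with N^2 v_2 = 0 but N^1 v_2 ≠ 0; then v_{j-1} := N · v_j for j = 2, …, 2.

Pick v_2 = (2, 1, 0)ᵀ.
Then v_1 = N · v_2 = (-12, 3, -9)ᵀ.

Sanity check: (A − (2)·I) v_1 = (0, 0, 0)ᵀ = 0. ✓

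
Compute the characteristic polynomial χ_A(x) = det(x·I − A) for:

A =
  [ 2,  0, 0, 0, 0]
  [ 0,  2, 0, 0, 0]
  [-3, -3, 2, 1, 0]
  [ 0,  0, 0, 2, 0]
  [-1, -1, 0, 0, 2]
x^5 - 10*x^4 + 40*x^3 - 80*x^2 + 80*x - 32

Expanding det(x·I − A) (e.g. by cofactor expansion or by noting that A is similar to its Jordan form J, which has the same characteristic polynomial as A) gives
  χ_A(x) = x^5 - 10*x^4 + 40*x^3 - 80*x^2 + 80*x - 32
which factors as (x - 2)^5. The eigenvalues (with algebraic multiplicities) are λ = 2 with multiplicity 5.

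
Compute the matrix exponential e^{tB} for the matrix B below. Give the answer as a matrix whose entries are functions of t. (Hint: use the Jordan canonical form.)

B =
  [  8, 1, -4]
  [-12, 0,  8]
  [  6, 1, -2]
e^{tB} =
  [6*t*exp(2*t) + exp(2*t), t*exp(2*t), -4*t*exp(2*t)]
  [-12*t*exp(2*t), -2*t*exp(2*t) + exp(2*t), 8*t*exp(2*t)]
  [6*t*exp(2*t), t*exp(2*t), -4*t*exp(2*t) + exp(2*t)]

Strategy: write B = P · J · P⁻¹ where J is a Jordan canonical form, so e^{tB} = P · e^{tJ} · P⁻¹, and e^{tJ} can be computed block-by-block.

B has Jordan form
J =
  [2, 1, 0]
  [0, 2, 0]
  [0, 0, 2]
(up to reordering of blocks).

Per-block formulas:
  For a 2×2 Jordan block J_2(2): exp(t · J_2(2)) = e^(2t)·(I + t·N), where N is the 2×2 nilpotent shift.
  For a 1×1 block at λ = 2: exp(t · [2]) = [e^(2t)].

After assembling e^{tJ} and conjugating by P, we get:

e^{tB} =
  [6*t*exp(2*t) + exp(2*t), t*exp(2*t), -4*t*exp(2*t)]
  [-12*t*exp(2*t), -2*t*exp(2*t) + exp(2*t), 8*t*exp(2*t)]
  [6*t*exp(2*t), t*exp(2*t), -4*t*exp(2*t) + exp(2*t)]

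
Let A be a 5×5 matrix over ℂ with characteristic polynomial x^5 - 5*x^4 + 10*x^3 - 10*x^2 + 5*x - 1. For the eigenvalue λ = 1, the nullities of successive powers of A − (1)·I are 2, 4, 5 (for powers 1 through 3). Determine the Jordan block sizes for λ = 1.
Block sizes for λ = 1: [3, 2]

From the dimensions of kernels of powers, the number of Jordan blocks of size at least j is d_j − d_{j−1} where d_j = dim ker(N^j) (with d_0 = 0). Computing the differences gives [2, 2, 1].
The number of blocks of size exactly k is (#blocks of size ≥ k) − (#blocks of size ≥ k + 1), so the partition is: 1 block(s) of size 2, 1 block(s) of size 3.
In nonincreasing order the block sizes are [3, 2].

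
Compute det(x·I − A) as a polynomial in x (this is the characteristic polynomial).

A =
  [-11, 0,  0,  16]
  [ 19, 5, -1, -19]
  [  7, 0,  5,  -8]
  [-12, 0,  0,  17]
x^4 - 16*x^3 + 90*x^2 - 200*x + 125

Expanding det(x·I − A) (e.g. by cofactor expansion or by noting that A is similar to its Jordan form J, which has the same characteristic polynomial as A) gives
  χ_A(x) = x^4 - 16*x^3 + 90*x^2 - 200*x + 125
which factors as (x - 5)^3*(x - 1). The eigenvalues (with algebraic multiplicities) are λ = 1 with multiplicity 1, λ = 5 with multiplicity 3.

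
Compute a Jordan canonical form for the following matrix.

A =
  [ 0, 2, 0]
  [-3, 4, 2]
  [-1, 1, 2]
J_3(2)

The characteristic polynomial is
  det(x·I − A) = x^3 - 6*x^2 + 12*x - 8 = (x - 2)^3

Eigenvalues and multiplicities (the geometric multiplicity of λ is n − rank(A − λI), which equals the number of Jordan blocks for λ):
  λ = 2: algebraic multiplicity = 3, geometric multiplicity = 1

Determining the block sizes for each eigenvalue:
  λ = 2: one block (gm = 1), so the single block has size am = 3 → block sizes [3]

Assembling the blocks gives a Jordan form
J =
  [2, 1, 0]
  [0, 2, 1]
  [0, 0, 2]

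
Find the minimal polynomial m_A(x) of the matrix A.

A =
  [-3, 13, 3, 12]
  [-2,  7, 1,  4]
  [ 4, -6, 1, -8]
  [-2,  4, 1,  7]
x^3 - 9*x^2 + 27*x - 27

The characteristic polynomial is χ_A(x) = (x - 3)^4, so the eigenvalues are known. The minimal polynomial is
  m_A(x) = Π_λ (x − λ)^{k_λ}
where k_λ is the size of the *largest* Jordan block for λ (equivalently, the smallest k with (A − λI)^k v = 0 for every generalised eigenvector v of λ).

  λ = 3: largest Jordan block has size 3, contributing (x − 3)^3

So m_A(x) = (x - 3)^3 = x^3 - 9*x^2 + 27*x - 27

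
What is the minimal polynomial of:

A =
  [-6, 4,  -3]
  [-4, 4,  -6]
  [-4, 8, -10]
x^2 + 8*x + 16

The characteristic polynomial is χ_A(x) = (x + 4)^3, so the eigenvalues are known. The minimal polynomial is
  m_A(x) = Π_λ (x − λ)^{k_λ}
where k_λ is the size of the *largest* Jordan block for λ (equivalently, the smallest k with (A − λI)^k v = 0 for every generalised eigenvector v of λ).

  λ = -4: largest Jordan block has size 2, contributing (x + 4)^2

So m_A(x) = (x + 4)^2 = x^2 + 8*x + 16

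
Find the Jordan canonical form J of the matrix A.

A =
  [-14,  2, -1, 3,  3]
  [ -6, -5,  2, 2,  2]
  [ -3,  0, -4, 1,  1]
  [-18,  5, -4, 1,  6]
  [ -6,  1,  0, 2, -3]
J_2(-5) ⊕ J_2(-5) ⊕ J_1(-5)

The characteristic polynomial is
  det(x·I − A) = x^5 + 25*x^4 + 250*x^3 + 1250*x^2 + 3125*x + 3125 = (x + 5)^5

Eigenvalues and multiplicities (the geometric multiplicity of λ is n − rank(A − λI), which equals the number of Jordan blocks for λ):
  λ = -5: algebraic multiplicity = 5, geometric multiplicity = 3

Determining the block sizes for each eigenvalue:
  λ = -5: with am = 5 and gm = 3, the partition is not yet determined (e.g. several partitions of 5 into 3 parts exist). Let N = A − (-5)·I. Computing rank(N^1) = 2, rank(N^2) = 0; the number of blocks of size ≥ j is rank(N^{j−1}) − rank(N^j), giving [3, 2]. So we have 2 block(s) of size 2, 1 block(s) of size 1 → block sizes [2, 2, 1]

Assembling the blocks gives a Jordan form
J =
  [-5,  1,  0,  0,  0]
  [ 0, -5,  0,  0,  0]
  [ 0,  0, -5,  1,  0]
  [ 0,  0,  0, -5,  0]
  [ 0,  0,  0,  0, -5]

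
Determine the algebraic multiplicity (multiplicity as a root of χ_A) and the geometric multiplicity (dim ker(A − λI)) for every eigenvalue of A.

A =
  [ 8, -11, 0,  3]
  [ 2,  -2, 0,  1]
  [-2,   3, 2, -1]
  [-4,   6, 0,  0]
λ = 2: alg = 4, geom = 2

Step 1 — factor the characteristic polynomial to read off the algebraic multiplicities:
  χ_A(x) = (x - 2)^4

Step 2 — compute geometric multiplicities via the rank-nullity identity g(λ) = n − rank(A − λI):
  rank(A − (2)·I) = 2, so dim ker(A − (2)·I) = n − 2 = 2

Summary:
  λ = 2: algebraic multiplicity = 4, geometric multiplicity = 2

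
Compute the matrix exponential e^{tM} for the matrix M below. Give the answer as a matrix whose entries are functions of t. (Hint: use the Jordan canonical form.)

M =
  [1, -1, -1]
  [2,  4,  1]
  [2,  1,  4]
e^{tM} =
  [-2*t*exp(3*t) + exp(3*t), -t*exp(3*t), -t*exp(3*t)]
  [2*t*exp(3*t), t*exp(3*t) + exp(3*t), t*exp(3*t)]
  [2*t*exp(3*t), t*exp(3*t), t*exp(3*t) + exp(3*t)]

Strategy: write M = P · J · P⁻¹ where J is a Jordan canonical form, so e^{tM} = P · e^{tJ} · P⁻¹, and e^{tJ} can be computed block-by-block.

M has Jordan form
J =
  [3, 1, 0]
  [0, 3, 0]
  [0, 0, 3]
(up to reordering of blocks).

Per-block formulas:
  For a 1×1 block at λ = 3: exp(t · [3]) = [e^(3t)].
  For a 2×2 Jordan block J_2(3): exp(t · J_2(3)) = e^(3t)·(I + t·N), where N is the 2×2 nilpotent shift.

After assembling e^{tJ} and conjugating by P, we get:

e^{tM} =
  [-2*t*exp(3*t) + exp(3*t), -t*exp(3*t), -t*exp(3*t)]
  [2*t*exp(3*t), t*exp(3*t) + exp(3*t), t*exp(3*t)]
  [2*t*exp(3*t), t*exp(3*t), t*exp(3*t) + exp(3*t)]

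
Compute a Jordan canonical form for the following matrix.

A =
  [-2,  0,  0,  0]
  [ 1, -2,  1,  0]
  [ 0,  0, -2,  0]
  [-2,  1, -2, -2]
J_3(-2) ⊕ J_1(-2)

The characteristic polynomial is
  det(x·I − A) = x^4 + 8*x^3 + 24*x^2 + 32*x + 16 = (x + 2)^4

Eigenvalues and multiplicities (the geometric multiplicity of λ is n − rank(A − λI), which equals the number of Jordan blocks for λ):
  λ = -2: algebraic multiplicity = 4, geometric multiplicity = 2

Determining the block sizes for each eigenvalue:
  λ = -2: with am = 4 and gm = 2, the partition is not yet determined (e.g. several partitions of 4 into 2 parts exist). Let N = A − (-2)·I. Computing rank(N^1) = 2, rank(N^2) = 1, rank(N^3) = 0; the number of blocks of size ≥ j is rank(N^{j−1}) − rank(N^j), giving [2, 1, 1]. So we have 1 block(s) of size 3, 1 block(s) of size 1 → block sizes [3, 1]

Assembling the blocks gives a Jordan form
J =
  [-2,  1,  0,  0]
  [ 0, -2,  1,  0]
  [ 0,  0, -2,  0]
  [ 0,  0,  0, -2]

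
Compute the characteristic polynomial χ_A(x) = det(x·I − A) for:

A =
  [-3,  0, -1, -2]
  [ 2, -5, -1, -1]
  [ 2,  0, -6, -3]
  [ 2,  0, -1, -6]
x^4 + 20*x^3 + 150*x^2 + 500*x + 625

Expanding det(x·I − A) (e.g. by cofactor expansion or by noting that A is similar to its Jordan form J, which has the same characteristic polynomial as A) gives
  χ_A(x) = x^4 + 20*x^3 + 150*x^2 + 500*x + 625
which factors as (x + 5)^4. The eigenvalues (with algebraic multiplicities) are λ = -5 with multiplicity 4.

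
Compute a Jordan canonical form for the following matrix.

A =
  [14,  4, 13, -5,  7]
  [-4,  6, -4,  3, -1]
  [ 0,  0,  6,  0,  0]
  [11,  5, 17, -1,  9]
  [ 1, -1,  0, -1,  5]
J_3(6) ⊕ J_2(6)

The characteristic polynomial is
  det(x·I − A) = x^5 - 30*x^4 + 360*x^3 - 2160*x^2 + 6480*x - 7776 = (x - 6)^5

Eigenvalues and multiplicities (the geometric multiplicity of λ is n − rank(A − λI), which equals the number of Jordan blocks for λ):
  λ = 6: algebraic multiplicity = 5, geometric multiplicity = 2

Determining the block sizes for each eigenvalue:
  λ = 6: with am = 5 and gm = 2, the partition is not yet determined (e.g. several partitions of 5 into 2 parts exist). Let N = A − (6)·I. Computing rank(N^1) = 3, rank(N^2) = 1, rank(N^3) = 0; the number of blocks of size ≥ j is rank(N^{j−1}) − rank(N^j), giving [2, 2, 1]. So we have 1 block(s) of size 3, 1 block(s) of size 2 → block sizes [3, 2]

Assembling the blocks gives a Jordan form
J =
  [6, 1, 0, 0, 0]
  [0, 6, 1, 0, 0]
  [0, 0, 6, 0, 0]
  [0, 0, 0, 6, 1]
  [0, 0, 0, 0, 6]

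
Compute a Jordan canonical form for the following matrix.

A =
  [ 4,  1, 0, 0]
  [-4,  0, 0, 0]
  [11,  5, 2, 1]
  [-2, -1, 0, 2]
J_2(2) ⊕ J_2(2)

The characteristic polynomial is
  det(x·I − A) = x^4 - 8*x^3 + 24*x^2 - 32*x + 16 = (x - 2)^4

Eigenvalues and multiplicities (the geometric multiplicity of λ is n − rank(A − λI), which equals the number of Jordan blocks for λ):
  λ = 2: algebraic multiplicity = 4, geometric multiplicity = 2

Determining the block sizes for each eigenvalue:
  λ = 2: with am = 4 and gm = 2, the partition is not yet determined (e.g. several partitions of 4 into 2 parts exist). Let N = A − (2)·I. Computing rank(N^1) = 2, rank(N^2) = 0; the number of blocks of size ≥ j is rank(N^{j−1}) − rank(N^j), giving [2, 2]. So we have 2 block(s) of size 2 → block sizes [2, 2]

Assembling the blocks gives a Jordan form
J =
  [2, 1, 0, 0]
  [0, 2, 0, 0]
  [0, 0, 2, 1]
  [0, 0, 0, 2]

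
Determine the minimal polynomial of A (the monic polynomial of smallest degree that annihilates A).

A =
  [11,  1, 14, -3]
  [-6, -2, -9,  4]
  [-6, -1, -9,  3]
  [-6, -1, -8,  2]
x^4 - 2*x^3 - 12*x^2 - 14*x - 5

The characteristic polynomial is χ_A(x) = (x - 5)*(x + 1)^3, so the eigenvalues are known. The minimal polynomial is
  m_A(x) = Π_λ (x − λ)^{k_λ}
where k_λ is the size of the *largest* Jordan block for λ (equivalently, the smallest k with (A − λI)^k v = 0 for every generalised eigenvector v of λ).

  λ = -1: largest Jordan block has size 3, contributing (x + 1)^3
  λ = 5: largest Jordan block has size 1, contributing (x − 5)

So m_A(x) = (x - 5)*(x + 1)^3 = x^4 - 2*x^3 - 12*x^2 - 14*x - 5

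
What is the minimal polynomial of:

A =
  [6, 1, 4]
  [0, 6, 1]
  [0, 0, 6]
x^3 - 18*x^2 + 108*x - 216

The characteristic polynomial is χ_A(x) = (x - 6)^3, so the eigenvalues are known. The minimal polynomial is
  m_A(x) = Π_λ (x − λ)^{k_λ}
where k_λ is the size of the *largest* Jordan block for λ (equivalently, the smallest k with (A − λI)^k v = 0 for every generalised eigenvector v of λ).

  λ = 6: largest Jordan block has size 3, contributing (x − 6)^3

So m_A(x) = (x - 6)^3 = x^3 - 18*x^2 + 108*x - 216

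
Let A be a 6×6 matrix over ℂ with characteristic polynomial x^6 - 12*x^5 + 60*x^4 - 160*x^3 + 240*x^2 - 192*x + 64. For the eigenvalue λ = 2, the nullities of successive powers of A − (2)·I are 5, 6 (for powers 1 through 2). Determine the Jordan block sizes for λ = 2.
Block sizes for λ = 2: [2, 1, 1, 1, 1]

From the dimensions of kernels of powers, the number of Jordan blocks of size at least j is d_j − d_{j−1} where d_j = dim ker(N^j) (with d_0 = 0). Computing the differences gives [5, 1].
The number of blocks of size exactly k is (#blocks of size ≥ k) − (#blocks of size ≥ k + 1), so the partition is: 4 block(s) of size 1, 1 block(s) of size 2.
In nonincreasing order the block sizes are [2, 1, 1, 1, 1].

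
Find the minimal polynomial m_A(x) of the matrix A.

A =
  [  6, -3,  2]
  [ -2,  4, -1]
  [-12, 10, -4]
x^3 - 6*x^2 + 12*x - 8

The characteristic polynomial is χ_A(x) = (x - 2)^3, so the eigenvalues are known. The minimal polynomial is
  m_A(x) = Π_λ (x − λ)^{k_λ}
where k_λ is the size of the *largest* Jordan block for λ (equivalently, the smallest k with (A − λI)^k v = 0 for every generalised eigenvector v of λ).

  λ = 2: largest Jordan block has size 3, contributing (x − 2)^3

So m_A(x) = (x - 2)^3 = x^3 - 6*x^2 + 12*x - 8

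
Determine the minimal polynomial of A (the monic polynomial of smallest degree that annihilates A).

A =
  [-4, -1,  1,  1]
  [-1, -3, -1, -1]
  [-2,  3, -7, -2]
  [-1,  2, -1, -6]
x^3 + 15*x^2 + 75*x + 125

The characteristic polynomial is χ_A(x) = (x + 5)^4, so the eigenvalues are known. The minimal polynomial is
  m_A(x) = Π_λ (x − λ)^{k_λ}
where k_λ is the size of the *largest* Jordan block for λ (equivalently, the smallest k with (A − λI)^k v = 0 for every generalised eigenvector v of λ).

  λ = -5: largest Jordan block has size 3, contributing (x + 5)^3

So m_A(x) = (x + 5)^3 = x^3 + 15*x^2 + 75*x + 125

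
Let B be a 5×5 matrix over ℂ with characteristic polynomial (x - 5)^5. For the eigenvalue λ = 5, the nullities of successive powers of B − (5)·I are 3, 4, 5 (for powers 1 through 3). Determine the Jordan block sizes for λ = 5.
Block sizes for λ = 5: [3, 1, 1]

From the dimensions of kernels of powers, the number of Jordan blocks of size at least j is d_j − d_{j−1} where d_j = dim ker(N^j) (with d_0 = 0). Computing the differences gives [3, 1, 1].
The number of blocks of size exactly k is (#blocks of size ≥ k) − (#blocks of size ≥ k + 1), so the partition is: 2 block(s) of size 1, 1 block(s) of size 3.
In nonincreasing order the block sizes are [3, 1, 1].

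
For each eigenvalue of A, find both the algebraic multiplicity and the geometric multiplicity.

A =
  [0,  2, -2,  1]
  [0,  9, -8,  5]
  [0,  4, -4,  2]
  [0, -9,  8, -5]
λ = 0: alg = 4, geom = 2

Step 1 — factor the characteristic polynomial to read off the algebraic multiplicities:
  χ_A(x) = x^4

Step 2 — compute geometric multiplicities via the rank-nullity identity g(λ) = n − rank(A − λI):
  rank(A − (0)·I) = 2, so dim ker(A − (0)·I) = n − 2 = 2

Summary:
  λ = 0: algebraic multiplicity = 4, geometric multiplicity = 2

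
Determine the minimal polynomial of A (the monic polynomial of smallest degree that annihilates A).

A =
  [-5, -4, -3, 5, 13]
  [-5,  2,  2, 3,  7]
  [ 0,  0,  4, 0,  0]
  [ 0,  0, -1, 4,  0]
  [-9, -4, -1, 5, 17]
x^4 - 18*x^3 + 120*x^2 - 352*x + 384

The characteristic polynomial is χ_A(x) = (x - 6)*(x - 4)^4, so the eigenvalues are known. The minimal polynomial is
  m_A(x) = Π_λ (x − λ)^{k_λ}
where k_λ is the size of the *largest* Jordan block for λ (equivalently, the smallest k with (A − λI)^k v = 0 for every generalised eigenvector v of λ).

  λ = 4: largest Jordan block has size 3, contributing (x − 4)^3
  λ = 6: largest Jordan block has size 1, contributing (x − 6)

So m_A(x) = (x - 6)*(x - 4)^3 = x^4 - 18*x^3 + 120*x^2 - 352*x + 384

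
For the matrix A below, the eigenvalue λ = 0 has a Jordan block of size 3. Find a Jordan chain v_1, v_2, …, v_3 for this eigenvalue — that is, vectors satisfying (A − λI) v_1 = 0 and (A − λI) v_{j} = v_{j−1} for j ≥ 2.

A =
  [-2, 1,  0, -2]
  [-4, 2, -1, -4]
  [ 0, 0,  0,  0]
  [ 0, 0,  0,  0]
A Jordan chain for λ = 0 of length 3:
v_1 = (-1, -2, 0, 0)ᵀ
v_2 = (0, -1, 0, 0)ᵀ
v_3 = (0, 0, 1, 0)ᵀ

Let N = A − (0)·I. We want v_3 with N^3 v_3 = 0 but N^2 v_3 ≠ 0; then v_{j-1} := N · v_j for j = 3, …, 2.

Pick v_3 = (0, 0, 1, 0)ᵀ.
Then v_2 = N · v_3 = (0, -1, 0, 0)ᵀ.
Then v_1 = N · v_2 = (-1, -2, 0, 0)ᵀ.

Sanity check: (A − (0)·I) v_1 = (0, 0, 0, 0)ᵀ = 0. ✓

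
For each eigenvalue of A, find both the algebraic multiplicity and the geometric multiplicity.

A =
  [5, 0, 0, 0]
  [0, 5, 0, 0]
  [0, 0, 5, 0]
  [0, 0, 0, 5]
λ = 5: alg = 4, geom = 4

Step 1 — factor the characteristic polynomial to read off the algebraic multiplicities:
  χ_A(x) = (x - 5)^4

Step 2 — compute geometric multiplicities via the rank-nullity identity g(λ) = n − rank(A − λI):
  rank(A − (5)·I) = 0, so dim ker(A − (5)·I) = n − 0 = 4

Summary:
  λ = 5: algebraic multiplicity = 4, geometric multiplicity = 4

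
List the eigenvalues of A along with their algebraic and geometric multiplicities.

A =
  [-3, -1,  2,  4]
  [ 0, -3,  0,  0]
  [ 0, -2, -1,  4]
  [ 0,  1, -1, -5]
λ = -3: alg = 4, geom = 2

Step 1 — factor the characteristic polynomial to read off the algebraic multiplicities:
  χ_A(x) = (x + 3)^4

Step 2 — compute geometric multiplicities via the rank-nullity identity g(λ) = n − rank(A − λI):
  rank(A − (-3)·I) = 2, so dim ker(A − (-3)·I) = n − 2 = 2

Summary:
  λ = -3: algebraic multiplicity = 4, geometric multiplicity = 2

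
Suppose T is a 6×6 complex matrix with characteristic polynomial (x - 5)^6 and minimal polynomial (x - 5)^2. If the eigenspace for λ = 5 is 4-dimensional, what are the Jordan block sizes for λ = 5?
Block sizes for λ = 5: [2, 2, 1, 1]

Step 1 — from the characteristic polynomial, algebraic multiplicity of λ = 5 is 6. From dim ker(T − (5)·I) = 4, there are exactly 4 Jordan blocks for λ = 5.
Step 2 — from the minimal polynomial, the factor (x − 5)^2 tells us the largest block for λ = 5 has size 2.
Step 3 — with total size 6, 4 blocks, and largest block 2, the block sizes (in nonincreasing order) are [2, 2, 1, 1].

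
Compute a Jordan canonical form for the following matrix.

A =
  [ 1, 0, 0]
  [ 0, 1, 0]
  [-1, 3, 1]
J_2(1) ⊕ J_1(1)

The characteristic polynomial is
  det(x·I − A) = x^3 - 3*x^2 + 3*x - 1 = (x - 1)^3

Eigenvalues and multiplicities (the geometric multiplicity of λ is n − rank(A − λI), which equals the number of Jordan blocks for λ):
  λ = 1: algebraic multiplicity = 3, geometric multiplicity = 2

Determining the block sizes for each eigenvalue:
  λ = 1: 2 blocks summing to 3 forces exactly one block of size 2 and the rest size 1 → block sizes [2, 1]

Assembling the blocks gives a Jordan form
J =
  [1, 1, 0]
  [0, 1, 0]
  [0, 0, 1]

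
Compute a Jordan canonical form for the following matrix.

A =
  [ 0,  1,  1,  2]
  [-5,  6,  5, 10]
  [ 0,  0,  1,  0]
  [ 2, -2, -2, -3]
J_2(1) ⊕ J_1(1) ⊕ J_1(1)

The characteristic polynomial is
  det(x·I − A) = x^4 - 4*x^3 + 6*x^2 - 4*x + 1 = (x - 1)^4

Eigenvalues and multiplicities (the geometric multiplicity of λ is n − rank(A − λI), which equals the number of Jordan blocks for λ):
  λ = 1: algebraic multiplicity = 4, geometric multiplicity = 3

Determining the block sizes for each eigenvalue:
  λ = 1: 3 blocks summing to 4 forces exactly one block of size 2 and the rest size 1 → block sizes [2, 1, 1]

Assembling the blocks gives a Jordan form
J =
  [1, 1, 0, 0]
  [0, 1, 0, 0]
  [0, 0, 1, 0]
  [0, 0, 0, 1]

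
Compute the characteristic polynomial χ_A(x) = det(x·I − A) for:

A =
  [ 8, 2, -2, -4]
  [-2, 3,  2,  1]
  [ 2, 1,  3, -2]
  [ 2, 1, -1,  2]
x^4 - 16*x^3 + 96*x^2 - 256*x + 256

Expanding det(x·I − A) (e.g. by cofactor expansion or by noting that A is similar to its Jordan form J, which has the same characteristic polynomial as A) gives
  χ_A(x) = x^4 - 16*x^3 + 96*x^2 - 256*x + 256
which factors as (x - 4)^4. The eigenvalues (with algebraic multiplicities) are λ = 4 with multiplicity 4.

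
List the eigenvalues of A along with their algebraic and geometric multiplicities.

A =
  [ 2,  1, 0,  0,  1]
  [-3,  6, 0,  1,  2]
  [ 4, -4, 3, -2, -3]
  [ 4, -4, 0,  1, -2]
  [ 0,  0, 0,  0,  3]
λ = 3: alg = 5, geom = 2

Step 1 — factor the characteristic polynomial to read off the algebraic multiplicities:
  χ_A(x) = (x - 3)^5

Step 2 — compute geometric multiplicities via the rank-nullity identity g(λ) = n − rank(A − λI):
  rank(A − (3)·I) = 3, so dim ker(A − (3)·I) = n − 3 = 2

Summary:
  λ = 3: algebraic multiplicity = 5, geometric multiplicity = 2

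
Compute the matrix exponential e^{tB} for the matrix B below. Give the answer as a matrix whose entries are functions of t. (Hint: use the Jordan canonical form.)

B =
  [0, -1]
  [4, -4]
e^{tB} =
  [2*t*exp(-2*t) + exp(-2*t), -t*exp(-2*t)]
  [4*t*exp(-2*t), -2*t*exp(-2*t) + exp(-2*t)]

Strategy: write B = P · J · P⁻¹ where J is a Jordan canonical form, so e^{tB} = P · e^{tJ} · P⁻¹, and e^{tJ} can be computed block-by-block.

B has Jordan form
J =
  [-2,  1]
  [ 0, -2]
(up to reordering of blocks).

Per-block formulas:
  For a 2×2 Jordan block J_2(-2): exp(t · J_2(-2)) = e^(-2t)·(I + t·N), where N is the 2×2 nilpotent shift.

After assembling e^{tJ} and conjugating by P, we get:

e^{tB} =
  [2*t*exp(-2*t) + exp(-2*t), -t*exp(-2*t)]
  [4*t*exp(-2*t), -2*t*exp(-2*t) + exp(-2*t)]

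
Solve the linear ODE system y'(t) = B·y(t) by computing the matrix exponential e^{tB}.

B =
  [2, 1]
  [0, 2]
e^{tB} =
  [exp(2*t), t*exp(2*t)]
  [0, exp(2*t)]

Strategy: write B = P · J · P⁻¹ where J is a Jordan canonical form, so e^{tB} = P · e^{tJ} · P⁻¹, and e^{tJ} can be computed block-by-block.

B has Jordan form
J =
  [2, 1]
  [0, 2]
(up to reordering of blocks).

Per-block formulas:
  For a 2×2 Jordan block J_2(2): exp(t · J_2(2)) = e^(2t)·(I + t·N), where N is the 2×2 nilpotent shift.

After assembling e^{tJ} and conjugating by P, we get:

e^{tB} =
  [exp(2*t), t*exp(2*t)]
  [0, exp(2*t)]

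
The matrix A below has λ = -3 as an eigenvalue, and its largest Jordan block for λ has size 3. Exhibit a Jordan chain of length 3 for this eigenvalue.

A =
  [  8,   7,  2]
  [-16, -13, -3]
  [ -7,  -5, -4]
A Jordan chain for λ = -3 of length 3:
v_1 = (-5, 5, 10)ᵀ
v_2 = (11, -16, -7)ᵀ
v_3 = (1, 0, 0)ᵀ

Let N = A − (-3)·I. We want v_3 with N^3 v_3 = 0 but N^2 v_3 ≠ 0; then v_{j-1} := N · v_j for j = 3, …, 2.

Pick v_3 = (1, 0, 0)ᵀ.
Then v_2 = N · v_3 = (11, -16, -7)ᵀ.
Then v_1 = N · v_2 = (-5, 5, 10)ᵀ.

Sanity check: (A − (-3)·I) v_1 = (0, 0, 0)ᵀ = 0. ✓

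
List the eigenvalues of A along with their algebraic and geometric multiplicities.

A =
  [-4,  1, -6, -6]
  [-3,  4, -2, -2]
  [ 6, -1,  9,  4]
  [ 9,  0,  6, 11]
λ = 5: alg = 4, geom = 2

Step 1 — factor the characteristic polynomial to read off the algebraic multiplicities:
  χ_A(x) = (x - 5)^4

Step 2 — compute geometric multiplicities via the rank-nullity identity g(λ) = n − rank(A − λI):
  rank(A − (5)·I) = 2, so dim ker(A − (5)·I) = n − 2 = 2

Summary:
  λ = 5: algebraic multiplicity = 4, geometric multiplicity = 2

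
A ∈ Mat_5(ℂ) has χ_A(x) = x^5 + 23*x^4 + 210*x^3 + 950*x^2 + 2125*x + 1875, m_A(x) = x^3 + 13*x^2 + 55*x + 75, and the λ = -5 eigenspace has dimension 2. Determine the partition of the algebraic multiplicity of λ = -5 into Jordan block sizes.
Block sizes for λ = -5: [2, 2]

Step 1 — from the characteristic polynomial, algebraic multiplicity of λ = -5 is 4. From dim ker(A − (-5)·I) = 2, there are exactly 2 Jordan blocks for λ = -5.
Step 2 — from the minimal polynomial, the factor (x + 5)^2 tells us the largest block for λ = -5 has size 2.
Step 3 — with total size 4, 2 blocks, and largest block 2, the block sizes (in nonincreasing order) are [2, 2].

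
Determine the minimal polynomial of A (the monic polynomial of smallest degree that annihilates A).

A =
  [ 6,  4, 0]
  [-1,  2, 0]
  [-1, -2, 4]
x^2 - 8*x + 16

The characteristic polynomial is χ_A(x) = (x - 4)^3, so the eigenvalues are known. The minimal polynomial is
  m_A(x) = Π_λ (x − λ)^{k_λ}
where k_λ is the size of the *largest* Jordan block for λ (equivalently, the smallest k with (A − λI)^k v = 0 for every generalised eigenvector v of λ).

  λ = 4: largest Jordan block has size 2, contributing (x − 4)^2

So m_A(x) = (x - 4)^2 = x^2 - 8*x + 16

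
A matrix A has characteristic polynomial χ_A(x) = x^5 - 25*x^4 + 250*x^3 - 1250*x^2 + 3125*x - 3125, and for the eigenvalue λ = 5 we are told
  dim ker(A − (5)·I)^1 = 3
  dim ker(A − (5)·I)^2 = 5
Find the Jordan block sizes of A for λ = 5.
Block sizes for λ = 5: [2, 2, 1]

From the dimensions of kernels of powers, the number of Jordan blocks of size at least j is d_j − d_{j−1} where d_j = dim ker(N^j) (with d_0 = 0). Computing the differences gives [3, 2].
The number of blocks of size exactly k is (#blocks of size ≥ k) − (#blocks of size ≥ k + 1), so the partition is: 1 block(s) of size 1, 2 block(s) of size 2.
In nonincreasing order the block sizes are [2, 2, 1].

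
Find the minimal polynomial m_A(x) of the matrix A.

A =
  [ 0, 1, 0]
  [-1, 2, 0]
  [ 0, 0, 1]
x^2 - 2*x + 1

The characteristic polynomial is χ_A(x) = (x - 1)^3, so the eigenvalues are known. The minimal polynomial is
  m_A(x) = Π_λ (x − λ)^{k_λ}
where k_λ is the size of the *largest* Jordan block for λ (equivalently, the smallest k with (A − λI)^k v = 0 for every generalised eigenvector v of λ).

  λ = 1: largest Jordan block has size 2, contributing (x − 1)^2

So m_A(x) = (x - 1)^2 = x^2 - 2*x + 1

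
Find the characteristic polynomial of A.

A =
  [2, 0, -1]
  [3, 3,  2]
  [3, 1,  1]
x^3 - 6*x^2 + 12*x - 8

Expanding det(x·I − A) (e.g. by cofactor expansion or by noting that A is similar to its Jordan form J, which has the same characteristic polynomial as A) gives
  χ_A(x) = x^3 - 6*x^2 + 12*x - 8
which factors as (x - 2)^3. The eigenvalues (with algebraic multiplicities) are λ = 2 with multiplicity 3.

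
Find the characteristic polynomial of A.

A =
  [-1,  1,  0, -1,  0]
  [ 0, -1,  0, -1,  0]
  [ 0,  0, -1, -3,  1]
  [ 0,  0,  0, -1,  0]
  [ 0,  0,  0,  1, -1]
x^5 + 5*x^4 + 10*x^3 + 10*x^2 + 5*x + 1

Expanding det(x·I − A) (e.g. by cofactor expansion or by noting that A is similar to its Jordan form J, which has the same characteristic polynomial as A) gives
  χ_A(x) = x^5 + 5*x^4 + 10*x^3 + 10*x^2 + 5*x + 1
which factors as (x + 1)^5. The eigenvalues (with algebraic multiplicities) are λ = -1 with multiplicity 5.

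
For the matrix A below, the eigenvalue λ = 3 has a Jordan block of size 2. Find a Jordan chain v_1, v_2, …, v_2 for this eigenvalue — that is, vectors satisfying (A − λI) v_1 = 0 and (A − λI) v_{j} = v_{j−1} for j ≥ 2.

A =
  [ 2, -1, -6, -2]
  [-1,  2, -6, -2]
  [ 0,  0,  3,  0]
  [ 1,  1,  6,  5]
A Jordan chain for λ = 3 of length 2:
v_1 = (-1, -1, 0, 1)ᵀ
v_2 = (1, 0, 0, 0)ᵀ

Let N = A − (3)·I. We want v_2 with N^2 v_2 = 0 but N^1 v_2 ≠ 0; then v_{j-1} := N · v_j for j = 2, …, 2.

Pick v_2 = (1, 0, 0, 0)ᵀ.
Then v_1 = N · v_2 = (-1, -1, 0, 1)ᵀ.

Sanity check: (A − (3)·I) v_1 = (0, 0, 0, 0)ᵀ = 0. ✓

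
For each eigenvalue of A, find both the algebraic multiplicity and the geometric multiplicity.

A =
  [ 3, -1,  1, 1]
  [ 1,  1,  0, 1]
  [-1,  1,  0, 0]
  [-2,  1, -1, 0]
λ = 1: alg = 4, geom = 2

Step 1 — factor the characteristic polynomial to read off the algebraic multiplicities:
  χ_A(x) = (x - 1)^4

Step 2 — compute geometric multiplicities via the rank-nullity identity g(λ) = n − rank(A − λI):
  rank(A − (1)·I) = 2, so dim ker(A − (1)·I) = n − 2 = 2

Summary:
  λ = 1: algebraic multiplicity = 4, geometric multiplicity = 2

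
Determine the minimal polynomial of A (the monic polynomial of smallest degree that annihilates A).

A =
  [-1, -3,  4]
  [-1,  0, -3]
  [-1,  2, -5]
x^3 + 6*x^2 + 12*x + 8

The characteristic polynomial is χ_A(x) = (x + 2)^3, so the eigenvalues are known. The minimal polynomial is
  m_A(x) = Π_λ (x − λ)^{k_λ}
where k_λ is the size of the *largest* Jordan block for λ (equivalently, the smallest k with (A − λI)^k v = 0 for every generalised eigenvector v of λ).

  λ = -2: largest Jordan block has size 3, contributing (x + 2)^3

So m_A(x) = (x + 2)^3 = x^3 + 6*x^2 + 12*x + 8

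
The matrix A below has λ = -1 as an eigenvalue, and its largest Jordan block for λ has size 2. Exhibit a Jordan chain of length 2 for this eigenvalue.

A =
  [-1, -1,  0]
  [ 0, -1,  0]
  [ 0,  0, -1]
A Jordan chain for λ = -1 of length 2:
v_1 = (-1, 0, 0)ᵀ
v_2 = (0, 1, 0)ᵀ

Let N = A − (-1)·I. We want v_2 with N^2 v_2 = 0 but N^1 v_2 ≠ 0; then v_{j-1} := N · v_j for j = 2, …, 2.

Pick v_2 = (0, 1, 0)ᵀ.
Then v_1 = N · v_2 = (-1, 0, 0)ᵀ.

Sanity check: (A − (-1)·I) v_1 = (0, 0, 0)ᵀ = 0. ✓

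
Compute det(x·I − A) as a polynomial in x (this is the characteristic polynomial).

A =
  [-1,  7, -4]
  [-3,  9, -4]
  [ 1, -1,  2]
x^3 - 10*x^2 + 28*x - 24

Expanding det(x·I − A) (e.g. by cofactor expansion or by noting that A is similar to its Jordan form J, which has the same characteristic polynomial as A) gives
  χ_A(x) = x^3 - 10*x^2 + 28*x - 24
which factors as (x - 6)*(x - 2)^2. The eigenvalues (with algebraic multiplicities) are λ = 2 with multiplicity 2, λ = 6 with multiplicity 1.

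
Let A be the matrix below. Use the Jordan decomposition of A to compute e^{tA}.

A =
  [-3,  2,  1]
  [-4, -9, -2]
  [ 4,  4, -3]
e^{tA} =
  [2*t*exp(-5*t) + exp(-5*t), 2*t*exp(-5*t), t*exp(-5*t)]
  [-4*t*exp(-5*t), -4*t*exp(-5*t) + exp(-5*t), -2*t*exp(-5*t)]
  [4*t*exp(-5*t), 4*t*exp(-5*t), 2*t*exp(-5*t) + exp(-5*t)]

Strategy: write A = P · J · P⁻¹ where J is a Jordan canonical form, so e^{tA} = P · e^{tJ} · P⁻¹, and e^{tJ} can be computed block-by-block.

A has Jordan form
J =
  [-5,  1,  0]
  [ 0, -5,  0]
  [ 0,  0, -5]
(up to reordering of blocks).

Per-block formulas:
  For a 1×1 block at λ = -5: exp(t · [-5]) = [e^(-5t)].
  For a 2×2 Jordan block J_2(-5): exp(t · J_2(-5)) = e^(-5t)·(I + t·N), where N is the 2×2 nilpotent shift.

After assembling e^{tJ} and conjugating by P, we get:

e^{tA} =
  [2*t*exp(-5*t) + exp(-5*t), 2*t*exp(-5*t), t*exp(-5*t)]
  [-4*t*exp(-5*t), -4*t*exp(-5*t) + exp(-5*t), -2*t*exp(-5*t)]
  [4*t*exp(-5*t), 4*t*exp(-5*t), 2*t*exp(-5*t) + exp(-5*t)]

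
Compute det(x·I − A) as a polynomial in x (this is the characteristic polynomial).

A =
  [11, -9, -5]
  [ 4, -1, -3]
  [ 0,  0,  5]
x^3 - 15*x^2 + 75*x - 125

Expanding det(x·I − A) (e.g. by cofactor expansion or by noting that A is similar to its Jordan form J, which has the same characteristic polynomial as A) gives
  χ_A(x) = x^3 - 15*x^2 + 75*x - 125
which factors as (x - 5)^3. The eigenvalues (with algebraic multiplicities) are λ = 5 with multiplicity 3.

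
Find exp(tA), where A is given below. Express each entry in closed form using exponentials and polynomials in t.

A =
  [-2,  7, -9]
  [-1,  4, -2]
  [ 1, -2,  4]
e^{tA} =
  [-4*t*exp(2*t) + exp(2*t), 2*t^2*exp(2*t) + 7*t*exp(2*t), 2*t^2*exp(2*t) - 9*t*exp(2*t)]
  [-t*exp(2*t), t^2*exp(2*t)/2 + 2*t*exp(2*t) + exp(2*t), t^2*exp(2*t)/2 - 2*t*exp(2*t)]
  [t*exp(2*t), -t^2*exp(2*t)/2 - 2*t*exp(2*t), -t^2*exp(2*t)/2 + 2*t*exp(2*t) + exp(2*t)]

Strategy: write A = P · J · P⁻¹ where J is a Jordan canonical form, so e^{tA} = P · e^{tJ} · P⁻¹, and e^{tJ} can be computed block-by-block.

A has Jordan form
J =
  [2, 1, 0]
  [0, 2, 1]
  [0, 0, 2]
(up to reordering of blocks).

Per-block formulas:
  For a 3×3 Jordan block J_3(2): exp(t · J_3(2)) = e^(2t)·(I + t·N + (t^2/2)·N^2), where N is the 3×3 nilpotent shift.

After assembling e^{tJ} and conjugating by P, we get:

e^{tA} =
  [-4*t*exp(2*t) + exp(2*t), 2*t^2*exp(2*t) + 7*t*exp(2*t), 2*t^2*exp(2*t) - 9*t*exp(2*t)]
  [-t*exp(2*t), t^2*exp(2*t)/2 + 2*t*exp(2*t) + exp(2*t), t^2*exp(2*t)/2 - 2*t*exp(2*t)]
  [t*exp(2*t), -t^2*exp(2*t)/2 - 2*t*exp(2*t), -t^2*exp(2*t)/2 + 2*t*exp(2*t) + exp(2*t)]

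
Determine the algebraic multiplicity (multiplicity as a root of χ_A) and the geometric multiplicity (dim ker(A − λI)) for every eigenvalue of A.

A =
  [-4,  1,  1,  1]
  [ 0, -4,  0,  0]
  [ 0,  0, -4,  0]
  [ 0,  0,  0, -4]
λ = -4: alg = 4, geom = 3

Step 1 — factor the characteristic polynomial to read off the algebraic multiplicities:
  χ_A(x) = (x + 4)^4

Step 2 — compute geometric multiplicities via the rank-nullity identity g(λ) = n − rank(A − λI):
  rank(A − (-4)·I) = 1, so dim ker(A − (-4)·I) = n − 1 = 3

Summary:
  λ = -4: algebraic multiplicity = 4, geometric multiplicity = 3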